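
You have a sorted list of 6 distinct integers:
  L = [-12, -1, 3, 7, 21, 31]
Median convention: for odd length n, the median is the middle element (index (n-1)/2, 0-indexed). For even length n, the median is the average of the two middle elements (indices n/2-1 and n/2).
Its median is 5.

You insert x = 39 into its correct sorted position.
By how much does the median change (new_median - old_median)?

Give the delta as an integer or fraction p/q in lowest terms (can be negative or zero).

Answer: 2

Derivation:
Old median = 5
After inserting x = 39: new sorted = [-12, -1, 3, 7, 21, 31, 39]
New median = 7
Delta = 7 - 5 = 2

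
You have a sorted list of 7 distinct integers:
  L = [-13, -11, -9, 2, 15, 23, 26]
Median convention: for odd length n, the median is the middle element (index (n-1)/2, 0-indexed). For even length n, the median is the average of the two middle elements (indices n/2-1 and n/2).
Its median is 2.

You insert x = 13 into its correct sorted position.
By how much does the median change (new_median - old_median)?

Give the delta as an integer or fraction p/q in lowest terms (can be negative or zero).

Old median = 2
After inserting x = 13: new sorted = [-13, -11, -9, 2, 13, 15, 23, 26]
New median = 15/2
Delta = 15/2 - 2 = 11/2

Answer: 11/2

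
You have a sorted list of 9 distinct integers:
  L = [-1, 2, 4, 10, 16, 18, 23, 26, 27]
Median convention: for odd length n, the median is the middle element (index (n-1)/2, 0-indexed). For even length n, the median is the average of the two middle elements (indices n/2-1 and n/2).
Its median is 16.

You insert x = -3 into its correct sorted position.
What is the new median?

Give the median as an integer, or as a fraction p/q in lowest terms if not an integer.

Answer: 13

Derivation:
Old list (sorted, length 9): [-1, 2, 4, 10, 16, 18, 23, 26, 27]
Old median = 16
Insert x = -3
Old length odd (9). Middle was index 4 = 16.
New length even (10). New median = avg of two middle elements.
x = -3: 0 elements are < x, 9 elements are > x.
New sorted list: [-3, -1, 2, 4, 10, 16, 18, 23, 26, 27]
New median = 13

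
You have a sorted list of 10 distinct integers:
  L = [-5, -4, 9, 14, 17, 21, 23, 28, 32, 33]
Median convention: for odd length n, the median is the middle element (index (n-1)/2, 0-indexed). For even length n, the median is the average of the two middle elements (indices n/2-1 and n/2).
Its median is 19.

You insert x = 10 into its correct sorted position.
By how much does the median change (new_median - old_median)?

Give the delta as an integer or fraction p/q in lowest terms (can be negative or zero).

Old median = 19
After inserting x = 10: new sorted = [-5, -4, 9, 10, 14, 17, 21, 23, 28, 32, 33]
New median = 17
Delta = 17 - 19 = -2

Answer: -2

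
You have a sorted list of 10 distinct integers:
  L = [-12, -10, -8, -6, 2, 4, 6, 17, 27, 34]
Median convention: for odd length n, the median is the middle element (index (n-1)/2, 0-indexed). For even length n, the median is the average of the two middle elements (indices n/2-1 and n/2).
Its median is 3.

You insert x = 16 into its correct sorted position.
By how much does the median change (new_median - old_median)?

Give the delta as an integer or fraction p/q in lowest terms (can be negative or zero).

Answer: 1

Derivation:
Old median = 3
After inserting x = 16: new sorted = [-12, -10, -8, -6, 2, 4, 6, 16, 17, 27, 34]
New median = 4
Delta = 4 - 3 = 1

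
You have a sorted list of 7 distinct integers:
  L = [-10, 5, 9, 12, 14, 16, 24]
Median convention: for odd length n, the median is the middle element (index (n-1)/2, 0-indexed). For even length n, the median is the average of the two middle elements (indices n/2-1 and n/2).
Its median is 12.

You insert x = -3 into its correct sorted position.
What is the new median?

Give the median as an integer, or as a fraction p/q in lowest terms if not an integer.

Old list (sorted, length 7): [-10, 5, 9, 12, 14, 16, 24]
Old median = 12
Insert x = -3
Old length odd (7). Middle was index 3 = 12.
New length even (8). New median = avg of two middle elements.
x = -3: 1 elements are < x, 6 elements are > x.
New sorted list: [-10, -3, 5, 9, 12, 14, 16, 24]
New median = 21/2

Answer: 21/2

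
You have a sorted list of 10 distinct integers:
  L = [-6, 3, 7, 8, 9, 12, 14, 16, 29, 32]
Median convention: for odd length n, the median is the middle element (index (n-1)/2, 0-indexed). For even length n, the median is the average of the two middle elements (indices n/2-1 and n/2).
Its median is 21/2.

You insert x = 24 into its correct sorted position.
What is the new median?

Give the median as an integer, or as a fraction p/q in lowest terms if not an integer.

Old list (sorted, length 10): [-6, 3, 7, 8, 9, 12, 14, 16, 29, 32]
Old median = 21/2
Insert x = 24
Old length even (10). Middle pair: indices 4,5 = 9,12.
New length odd (11). New median = single middle element.
x = 24: 8 elements are < x, 2 elements are > x.
New sorted list: [-6, 3, 7, 8, 9, 12, 14, 16, 24, 29, 32]
New median = 12

Answer: 12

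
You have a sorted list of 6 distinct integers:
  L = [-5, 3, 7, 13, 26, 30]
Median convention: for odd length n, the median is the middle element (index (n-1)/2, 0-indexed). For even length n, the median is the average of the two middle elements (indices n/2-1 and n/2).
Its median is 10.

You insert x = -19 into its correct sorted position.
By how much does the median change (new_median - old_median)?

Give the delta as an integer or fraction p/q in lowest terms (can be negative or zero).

Answer: -3

Derivation:
Old median = 10
After inserting x = -19: new sorted = [-19, -5, 3, 7, 13, 26, 30]
New median = 7
Delta = 7 - 10 = -3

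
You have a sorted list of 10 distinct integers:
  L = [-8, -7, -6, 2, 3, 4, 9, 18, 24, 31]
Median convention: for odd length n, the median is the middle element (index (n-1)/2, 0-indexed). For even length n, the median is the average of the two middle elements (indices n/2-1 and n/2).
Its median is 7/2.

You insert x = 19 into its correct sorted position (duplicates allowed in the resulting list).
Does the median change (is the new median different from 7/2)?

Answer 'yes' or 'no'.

Answer: yes

Derivation:
Old median = 7/2
Insert x = 19
New median = 4
Changed? yes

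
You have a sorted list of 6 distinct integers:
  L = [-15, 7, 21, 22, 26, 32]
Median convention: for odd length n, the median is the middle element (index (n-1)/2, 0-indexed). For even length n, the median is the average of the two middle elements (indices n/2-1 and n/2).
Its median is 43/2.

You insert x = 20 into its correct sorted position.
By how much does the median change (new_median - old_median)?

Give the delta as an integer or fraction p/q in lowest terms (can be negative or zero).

Answer: -1/2

Derivation:
Old median = 43/2
After inserting x = 20: new sorted = [-15, 7, 20, 21, 22, 26, 32]
New median = 21
Delta = 21 - 43/2 = -1/2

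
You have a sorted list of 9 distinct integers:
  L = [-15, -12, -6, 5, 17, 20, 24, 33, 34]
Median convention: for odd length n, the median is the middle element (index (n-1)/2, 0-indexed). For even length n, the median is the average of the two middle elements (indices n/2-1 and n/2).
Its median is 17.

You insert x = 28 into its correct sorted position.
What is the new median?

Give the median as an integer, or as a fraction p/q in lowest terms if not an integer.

Old list (sorted, length 9): [-15, -12, -6, 5, 17, 20, 24, 33, 34]
Old median = 17
Insert x = 28
Old length odd (9). Middle was index 4 = 17.
New length even (10). New median = avg of two middle elements.
x = 28: 7 elements are < x, 2 elements are > x.
New sorted list: [-15, -12, -6, 5, 17, 20, 24, 28, 33, 34]
New median = 37/2

Answer: 37/2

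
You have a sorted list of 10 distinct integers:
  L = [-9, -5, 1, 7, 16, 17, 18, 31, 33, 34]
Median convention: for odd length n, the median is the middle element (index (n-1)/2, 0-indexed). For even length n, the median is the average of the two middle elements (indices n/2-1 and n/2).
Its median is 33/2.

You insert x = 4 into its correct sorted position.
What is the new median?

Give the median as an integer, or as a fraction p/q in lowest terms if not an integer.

Old list (sorted, length 10): [-9, -5, 1, 7, 16, 17, 18, 31, 33, 34]
Old median = 33/2
Insert x = 4
Old length even (10). Middle pair: indices 4,5 = 16,17.
New length odd (11). New median = single middle element.
x = 4: 3 elements are < x, 7 elements are > x.
New sorted list: [-9, -5, 1, 4, 7, 16, 17, 18, 31, 33, 34]
New median = 16

Answer: 16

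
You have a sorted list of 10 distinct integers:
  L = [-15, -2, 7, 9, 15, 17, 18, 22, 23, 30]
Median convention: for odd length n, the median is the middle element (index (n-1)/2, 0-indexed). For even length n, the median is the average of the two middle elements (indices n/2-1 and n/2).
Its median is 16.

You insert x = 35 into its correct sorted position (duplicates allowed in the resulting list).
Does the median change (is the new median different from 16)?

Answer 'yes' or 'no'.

Answer: yes

Derivation:
Old median = 16
Insert x = 35
New median = 17
Changed? yes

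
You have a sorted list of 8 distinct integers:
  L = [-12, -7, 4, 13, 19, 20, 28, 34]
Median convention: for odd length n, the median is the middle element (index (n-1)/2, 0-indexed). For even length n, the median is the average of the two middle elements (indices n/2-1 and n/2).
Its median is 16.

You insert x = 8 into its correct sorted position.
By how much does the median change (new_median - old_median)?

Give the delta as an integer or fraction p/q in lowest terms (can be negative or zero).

Old median = 16
After inserting x = 8: new sorted = [-12, -7, 4, 8, 13, 19, 20, 28, 34]
New median = 13
Delta = 13 - 16 = -3

Answer: -3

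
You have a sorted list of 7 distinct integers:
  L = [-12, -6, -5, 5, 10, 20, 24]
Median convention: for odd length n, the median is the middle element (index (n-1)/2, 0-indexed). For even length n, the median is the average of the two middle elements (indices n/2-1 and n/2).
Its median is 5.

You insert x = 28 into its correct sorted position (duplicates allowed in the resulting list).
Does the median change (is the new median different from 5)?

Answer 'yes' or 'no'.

Answer: yes

Derivation:
Old median = 5
Insert x = 28
New median = 15/2
Changed? yes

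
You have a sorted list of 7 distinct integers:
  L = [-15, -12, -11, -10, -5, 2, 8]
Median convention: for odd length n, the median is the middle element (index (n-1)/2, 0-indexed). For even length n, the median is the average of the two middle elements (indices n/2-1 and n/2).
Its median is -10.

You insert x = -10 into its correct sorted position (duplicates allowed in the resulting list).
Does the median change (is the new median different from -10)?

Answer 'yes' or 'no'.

Old median = -10
Insert x = -10
New median = -10
Changed? no

Answer: no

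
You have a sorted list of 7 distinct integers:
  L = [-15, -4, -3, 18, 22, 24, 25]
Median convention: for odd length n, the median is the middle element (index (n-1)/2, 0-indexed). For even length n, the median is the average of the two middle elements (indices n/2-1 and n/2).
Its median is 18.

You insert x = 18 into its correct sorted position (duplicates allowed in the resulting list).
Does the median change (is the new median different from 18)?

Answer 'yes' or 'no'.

Answer: no

Derivation:
Old median = 18
Insert x = 18
New median = 18
Changed? no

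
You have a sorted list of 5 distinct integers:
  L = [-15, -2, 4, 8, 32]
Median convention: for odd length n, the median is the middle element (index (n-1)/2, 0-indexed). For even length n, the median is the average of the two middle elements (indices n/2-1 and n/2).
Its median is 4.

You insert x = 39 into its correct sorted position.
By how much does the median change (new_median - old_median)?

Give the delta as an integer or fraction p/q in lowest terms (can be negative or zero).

Answer: 2

Derivation:
Old median = 4
After inserting x = 39: new sorted = [-15, -2, 4, 8, 32, 39]
New median = 6
Delta = 6 - 4 = 2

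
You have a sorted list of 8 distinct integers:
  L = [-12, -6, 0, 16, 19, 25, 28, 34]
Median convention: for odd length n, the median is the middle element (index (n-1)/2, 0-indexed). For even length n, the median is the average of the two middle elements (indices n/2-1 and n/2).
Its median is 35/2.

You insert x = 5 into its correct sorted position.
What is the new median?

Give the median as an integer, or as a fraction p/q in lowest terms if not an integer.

Answer: 16

Derivation:
Old list (sorted, length 8): [-12, -6, 0, 16, 19, 25, 28, 34]
Old median = 35/2
Insert x = 5
Old length even (8). Middle pair: indices 3,4 = 16,19.
New length odd (9). New median = single middle element.
x = 5: 3 elements are < x, 5 elements are > x.
New sorted list: [-12, -6, 0, 5, 16, 19, 25, 28, 34]
New median = 16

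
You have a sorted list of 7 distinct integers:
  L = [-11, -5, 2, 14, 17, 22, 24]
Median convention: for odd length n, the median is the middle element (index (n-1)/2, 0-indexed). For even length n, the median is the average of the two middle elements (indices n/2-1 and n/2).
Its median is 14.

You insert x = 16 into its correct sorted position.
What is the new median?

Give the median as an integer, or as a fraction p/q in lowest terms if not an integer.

Old list (sorted, length 7): [-11, -5, 2, 14, 17, 22, 24]
Old median = 14
Insert x = 16
Old length odd (7). Middle was index 3 = 14.
New length even (8). New median = avg of two middle elements.
x = 16: 4 elements are < x, 3 elements are > x.
New sorted list: [-11, -5, 2, 14, 16, 17, 22, 24]
New median = 15

Answer: 15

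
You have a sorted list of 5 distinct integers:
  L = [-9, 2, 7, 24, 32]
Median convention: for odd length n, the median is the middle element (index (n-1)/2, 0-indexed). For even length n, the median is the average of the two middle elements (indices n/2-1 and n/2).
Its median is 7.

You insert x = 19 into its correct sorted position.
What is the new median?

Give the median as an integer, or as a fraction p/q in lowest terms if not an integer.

Old list (sorted, length 5): [-9, 2, 7, 24, 32]
Old median = 7
Insert x = 19
Old length odd (5). Middle was index 2 = 7.
New length even (6). New median = avg of two middle elements.
x = 19: 3 elements are < x, 2 elements are > x.
New sorted list: [-9, 2, 7, 19, 24, 32]
New median = 13

Answer: 13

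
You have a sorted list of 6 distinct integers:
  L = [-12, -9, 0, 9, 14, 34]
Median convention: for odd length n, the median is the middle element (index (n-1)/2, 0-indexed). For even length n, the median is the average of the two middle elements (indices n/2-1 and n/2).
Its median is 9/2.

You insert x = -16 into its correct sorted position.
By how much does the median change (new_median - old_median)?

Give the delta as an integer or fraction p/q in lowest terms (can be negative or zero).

Old median = 9/2
After inserting x = -16: new sorted = [-16, -12, -9, 0, 9, 14, 34]
New median = 0
Delta = 0 - 9/2 = -9/2

Answer: -9/2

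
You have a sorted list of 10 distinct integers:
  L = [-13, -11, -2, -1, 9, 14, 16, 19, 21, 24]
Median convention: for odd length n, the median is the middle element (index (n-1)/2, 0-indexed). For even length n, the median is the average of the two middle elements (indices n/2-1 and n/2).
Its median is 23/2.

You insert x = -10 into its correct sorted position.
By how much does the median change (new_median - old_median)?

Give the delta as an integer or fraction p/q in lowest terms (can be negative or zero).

Answer: -5/2

Derivation:
Old median = 23/2
After inserting x = -10: new sorted = [-13, -11, -10, -2, -1, 9, 14, 16, 19, 21, 24]
New median = 9
Delta = 9 - 23/2 = -5/2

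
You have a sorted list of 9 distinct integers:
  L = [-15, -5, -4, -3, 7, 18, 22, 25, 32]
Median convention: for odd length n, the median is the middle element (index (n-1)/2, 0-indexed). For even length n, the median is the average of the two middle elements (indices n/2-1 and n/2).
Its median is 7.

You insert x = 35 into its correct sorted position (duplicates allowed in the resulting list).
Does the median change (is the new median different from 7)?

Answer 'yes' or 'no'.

Old median = 7
Insert x = 35
New median = 25/2
Changed? yes

Answer: yes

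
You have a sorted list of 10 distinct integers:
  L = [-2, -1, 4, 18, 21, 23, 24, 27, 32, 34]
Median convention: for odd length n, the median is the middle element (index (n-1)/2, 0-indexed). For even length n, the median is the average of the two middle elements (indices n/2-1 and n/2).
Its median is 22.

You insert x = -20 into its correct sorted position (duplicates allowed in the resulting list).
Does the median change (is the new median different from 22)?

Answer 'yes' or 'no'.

Answer: yes

Derivation:
Old median = 22
Insert x = -20
New median = 21
Changed? yes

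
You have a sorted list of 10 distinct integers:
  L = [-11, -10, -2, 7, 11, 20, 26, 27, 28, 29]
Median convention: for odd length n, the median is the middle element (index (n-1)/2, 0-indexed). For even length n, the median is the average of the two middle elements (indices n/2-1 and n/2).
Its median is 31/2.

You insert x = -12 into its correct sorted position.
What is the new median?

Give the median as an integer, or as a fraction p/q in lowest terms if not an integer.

Answer: 11

Derivation:
Old list (sorted, length 10): [-11, -10, -2, 7, 11, 20, 26, 27, 28, 29]
Old median = 31/2
Insert x = -12
Old length even (10). Middle pair: indices 4,5 = 11,20.
New length odd (11). New median = single middle element.
x = -12: 0 elements are < x, 10 elements are > x.
New sorted list: [-12, -11, -10, -2, 7, 11, 20, 26, 27, 28, 29]
New median = 11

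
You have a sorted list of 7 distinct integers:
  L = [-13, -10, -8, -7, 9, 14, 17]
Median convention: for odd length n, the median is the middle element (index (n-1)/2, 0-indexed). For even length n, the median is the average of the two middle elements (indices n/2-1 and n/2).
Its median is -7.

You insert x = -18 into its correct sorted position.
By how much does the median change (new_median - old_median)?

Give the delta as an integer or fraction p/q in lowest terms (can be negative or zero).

Old median = -7
After inserting x = -18: new sorted = [-18, -13, -10, -8, -7, 9, 14, 17]
New median = -15/2
Delta = -15/2 - -7 = -1/2

Answer: -1/2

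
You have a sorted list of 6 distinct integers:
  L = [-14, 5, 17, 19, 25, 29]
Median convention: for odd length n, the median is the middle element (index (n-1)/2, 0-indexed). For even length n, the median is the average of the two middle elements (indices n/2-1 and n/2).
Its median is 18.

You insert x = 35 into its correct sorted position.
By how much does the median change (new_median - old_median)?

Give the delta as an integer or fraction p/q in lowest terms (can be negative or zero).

Answer: 1

Derivation:
Old median = 18
After inserting x = 35: new sorted = [-14, 5, 17, 19, 25, 29, 35]
New median = 19
Delta = 19 - 18 = 1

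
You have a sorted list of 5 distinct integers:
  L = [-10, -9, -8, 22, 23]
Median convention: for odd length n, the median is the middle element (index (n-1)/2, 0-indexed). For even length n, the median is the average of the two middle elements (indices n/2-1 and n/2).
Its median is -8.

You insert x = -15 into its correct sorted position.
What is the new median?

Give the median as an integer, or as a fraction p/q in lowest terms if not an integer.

Answer: -17/2

Derivation:
Old list (sorted, length 5): [-10, -9, -8, 22, 23]
Old median = -8
Insert x = -15
Old length odd (5). Middle was index 2 = -8.
New length even (6). New median = avg of two middle elements.
x = -15: 0 elements are < x, 5 elements are > x.
New sorted list: [-15, -10, -9, -8, 22, 23]
New median = -17/2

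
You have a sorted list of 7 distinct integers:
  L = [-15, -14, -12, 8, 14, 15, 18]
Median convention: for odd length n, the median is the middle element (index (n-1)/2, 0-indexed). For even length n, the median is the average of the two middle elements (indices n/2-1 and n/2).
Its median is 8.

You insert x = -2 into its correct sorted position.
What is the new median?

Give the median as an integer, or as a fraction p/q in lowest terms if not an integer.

Answer: 3

Derivation:
Old list (sorted, length 7): [-15, -14, -12, 8, 14, 15, 18]
Old median = 8
Insert x = -2
Old length odd (7). Middle was index 3 = 8.
New length even (8). New median = avg of two middle elements.
x = -2: 3 elements are < x, 4 elements are > x.
New sorted list: [-15, -14, -12, -2, 8, 14, 15, 18]
New median = 3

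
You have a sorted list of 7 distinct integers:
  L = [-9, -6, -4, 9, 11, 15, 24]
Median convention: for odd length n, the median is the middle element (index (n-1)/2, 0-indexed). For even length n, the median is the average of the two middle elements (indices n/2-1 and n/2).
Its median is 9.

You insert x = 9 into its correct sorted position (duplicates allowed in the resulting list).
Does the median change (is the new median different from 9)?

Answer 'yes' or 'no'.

Old median = 9
Insert x = 9
New median = 9
Changed? no

Answer: no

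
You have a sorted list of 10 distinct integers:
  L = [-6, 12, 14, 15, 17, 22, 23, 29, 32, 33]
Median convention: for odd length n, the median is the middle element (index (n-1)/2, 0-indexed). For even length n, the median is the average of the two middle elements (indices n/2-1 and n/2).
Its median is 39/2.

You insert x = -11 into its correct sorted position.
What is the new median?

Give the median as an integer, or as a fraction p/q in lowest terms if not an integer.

Old list (sorted, length 10): [-6, 12, 14, 15, 17, 22, 23, 29, 32, 33]
Old median = 39/2
Insert x = -11
Old length even (10). Middle pair: indices 4,5 = 17,22.
New length odd (11). New median = single middle element.
x = -11: 0 elements are < x, 10 elements are > x.
New sorted list: [-11, -6, 12, 14, 15, 17, 22, 23, 29, 32, 33]
New median = 17

Answer: 17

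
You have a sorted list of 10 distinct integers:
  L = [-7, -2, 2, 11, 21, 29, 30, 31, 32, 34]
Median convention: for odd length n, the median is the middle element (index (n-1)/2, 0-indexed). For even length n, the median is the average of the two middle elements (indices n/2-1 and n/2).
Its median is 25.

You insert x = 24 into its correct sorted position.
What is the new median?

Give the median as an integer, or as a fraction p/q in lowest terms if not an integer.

Answer: 24

Derivation:
Old list (sorted, length 10): [-7, -2, 2, 11, 21, 29, 30, 31, 32, 34]
Old median = 25
Insert x = 24
Old length even (10). Middle pair: indices 4,5 = 21,29.
New length odd (11). New median = single middle element.
x = 24: 5 elements are < x, 5 elements are > x.
New sorted list: [-7, -2, 2, 11, 21, 24, 29, 30, 31, 32, 34]
New median = 24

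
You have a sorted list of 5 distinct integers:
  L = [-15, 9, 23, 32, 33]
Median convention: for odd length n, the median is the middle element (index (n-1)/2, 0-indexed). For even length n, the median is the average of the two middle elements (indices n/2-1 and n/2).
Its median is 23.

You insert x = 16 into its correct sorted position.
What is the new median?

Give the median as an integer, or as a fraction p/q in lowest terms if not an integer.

Answer: 39/2

Derivation:
Old list (sorted, length 5): [-15, 9, 23, 32, 33]
Old median = 23
Insert x = 16
Old length odd (5). Middle was index 2 = 23.
New length even (6). New median = avg of two middle elements.
x = 16: 2 elements are < x, 3 elements are > x.
New sorted list: [-15, 9, 16, 23, 32, 33]
New median = 39/2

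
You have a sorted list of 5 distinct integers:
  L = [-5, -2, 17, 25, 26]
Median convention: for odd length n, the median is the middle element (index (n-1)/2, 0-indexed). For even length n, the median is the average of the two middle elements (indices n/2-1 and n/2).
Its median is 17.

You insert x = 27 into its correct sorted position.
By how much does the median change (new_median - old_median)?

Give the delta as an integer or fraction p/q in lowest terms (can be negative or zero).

Answer: 4

Derivation:
Old median = 17
After inserting x = 27: new sorted = [-5, -2, 17, 25, 26, 27]
New median = 21
Delta = 21 - 17 = 4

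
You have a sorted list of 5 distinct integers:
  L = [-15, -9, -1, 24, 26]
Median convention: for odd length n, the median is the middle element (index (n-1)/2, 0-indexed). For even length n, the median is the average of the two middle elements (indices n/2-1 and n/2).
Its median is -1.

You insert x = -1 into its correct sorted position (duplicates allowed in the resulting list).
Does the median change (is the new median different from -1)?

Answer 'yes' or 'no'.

Old median = -1
Insert x = -1
New median = -1
Changed? no

Answer: no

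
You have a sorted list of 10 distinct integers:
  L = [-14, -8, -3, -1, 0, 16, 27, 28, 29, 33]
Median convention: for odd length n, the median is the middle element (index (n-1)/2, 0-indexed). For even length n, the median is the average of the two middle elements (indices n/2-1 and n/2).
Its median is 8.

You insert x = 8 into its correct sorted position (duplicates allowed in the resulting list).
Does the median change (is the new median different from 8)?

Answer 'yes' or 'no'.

Old median = 8
Insert x = 8
New median = 8
Changed? no

Answer: no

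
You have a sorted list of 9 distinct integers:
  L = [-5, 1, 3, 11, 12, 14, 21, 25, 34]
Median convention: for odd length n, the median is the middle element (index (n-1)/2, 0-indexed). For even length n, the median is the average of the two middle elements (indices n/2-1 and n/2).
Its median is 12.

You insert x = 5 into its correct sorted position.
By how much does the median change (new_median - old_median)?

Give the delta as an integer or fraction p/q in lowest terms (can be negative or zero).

Old median = 12
After inserting x = 5: new sorted = [-5, 1, 3, 5, 11, 12, 14, 21, 25, 34]
New median = 23/2
Delta = 23/2 - 12 = -1/2

Answer: -1/2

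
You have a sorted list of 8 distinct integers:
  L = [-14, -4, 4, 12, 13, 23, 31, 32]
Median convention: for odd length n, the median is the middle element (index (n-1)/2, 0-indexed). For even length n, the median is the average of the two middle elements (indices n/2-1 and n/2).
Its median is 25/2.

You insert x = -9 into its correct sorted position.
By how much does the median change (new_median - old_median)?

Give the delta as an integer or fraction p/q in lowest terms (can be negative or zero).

Old median = 25/2
After inserting x = -9: new sorted = [-14, -9, -4, 4, 12, 13, 23, 31, 32]
New median = 12
Delta = 12 - 25/2 = -1/2

Answer: -1/2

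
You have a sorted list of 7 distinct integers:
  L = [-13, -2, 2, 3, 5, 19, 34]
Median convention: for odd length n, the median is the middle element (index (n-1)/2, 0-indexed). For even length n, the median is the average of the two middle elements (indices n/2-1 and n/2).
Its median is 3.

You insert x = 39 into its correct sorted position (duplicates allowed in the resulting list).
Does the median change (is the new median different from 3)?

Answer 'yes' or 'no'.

Answer: yes

Derivation:
Old median = 3
Insert x = 39
New median = 4
Changed? yes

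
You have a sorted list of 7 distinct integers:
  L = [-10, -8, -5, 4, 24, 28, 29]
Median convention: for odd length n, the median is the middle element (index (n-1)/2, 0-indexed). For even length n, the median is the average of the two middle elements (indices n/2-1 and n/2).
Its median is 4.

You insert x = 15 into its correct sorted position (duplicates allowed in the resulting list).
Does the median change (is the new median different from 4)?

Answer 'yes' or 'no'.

Answer: yes

Derivation:
Old median = 4
Insert x = 15
New median = 19/2
Changed? yes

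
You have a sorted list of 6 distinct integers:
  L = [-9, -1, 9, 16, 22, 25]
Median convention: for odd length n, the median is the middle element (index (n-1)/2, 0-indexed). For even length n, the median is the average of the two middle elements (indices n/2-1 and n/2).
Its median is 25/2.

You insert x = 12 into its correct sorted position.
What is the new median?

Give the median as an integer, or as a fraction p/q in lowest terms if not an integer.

Old list (sorted, length 6): [-9, -1, 9, 16, 22, 25]
Old median = 25/2
Insert x = 12
Old length even (6). Middle pair: indices 2,3 = 9,16.
New length odd (7). New median = single middle element.
x = 12: 3 elements are < x, 3 elements are > x.
New sorted list: [-9, -1, 9, 12, 16, 22, 25]
New median = 12

Answer: 12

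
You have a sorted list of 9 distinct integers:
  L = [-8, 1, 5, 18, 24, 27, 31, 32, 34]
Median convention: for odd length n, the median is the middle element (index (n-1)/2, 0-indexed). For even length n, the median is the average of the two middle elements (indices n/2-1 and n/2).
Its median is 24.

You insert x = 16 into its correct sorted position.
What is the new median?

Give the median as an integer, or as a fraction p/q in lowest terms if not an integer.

Answer: 21

Derivation:
Old list (sorted, length 9): [-8, 1, 5, 18, 24, 27, 31, 32, 34]
Old median = 24
Insert x = 16
Old length odd (9). Middle was index 4 = 24.
New length even (10). New median = avg of two middle elements.
x = 16: 3 elements are < x, 6 elements are > x.
New sorted list: [-8, 1, 5, 16, 18, 24, 27, 31, 32, 34]
New median = 21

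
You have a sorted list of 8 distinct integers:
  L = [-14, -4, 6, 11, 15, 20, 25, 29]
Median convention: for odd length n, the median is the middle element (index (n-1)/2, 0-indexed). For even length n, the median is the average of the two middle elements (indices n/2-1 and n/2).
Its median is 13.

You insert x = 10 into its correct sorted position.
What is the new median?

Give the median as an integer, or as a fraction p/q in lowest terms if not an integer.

Old list (sorted, length 8): [-14, -4, 6, 11, 15, 20, 25, 29]
Old median = 13
Insert x = 10
Old length even (8). Middle pair: indices 3,4 = 11,15.
New length odd (9). New median = single middle element.
x = 10: 3 elements are < x, 5 elements are > x.
New sorted list: [-14, -4, 6, 10, 11, 15, 20, 25, 29]
New median = 11

Answer: 11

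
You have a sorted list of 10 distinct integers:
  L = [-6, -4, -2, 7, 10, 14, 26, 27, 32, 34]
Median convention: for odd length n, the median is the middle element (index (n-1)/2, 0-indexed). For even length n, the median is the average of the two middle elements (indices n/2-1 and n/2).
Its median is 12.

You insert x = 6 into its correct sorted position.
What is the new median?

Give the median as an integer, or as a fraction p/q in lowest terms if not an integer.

Old list (sorted, length 10): [-6, -4, -2, 7, 10, 14, 26, 27, 32, 34]
Old median = 12
Insert x = 6
Old length even (10). Middle pair: indices 4,5 = 10,14.
New length odd (11). New median = single middle element.
x = 6: 3 elements are < x, 7 elements are > x.
New sorted list: [-6, -4, -2, 6, 7, 10, 14, 26, 27, 32, 34]
New median = 10

Answer: 10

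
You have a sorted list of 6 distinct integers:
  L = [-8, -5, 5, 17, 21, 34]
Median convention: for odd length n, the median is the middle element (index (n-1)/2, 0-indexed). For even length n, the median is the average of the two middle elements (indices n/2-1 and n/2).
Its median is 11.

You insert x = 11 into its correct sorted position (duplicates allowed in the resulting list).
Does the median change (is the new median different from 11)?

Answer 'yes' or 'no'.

Old median = 11
Insert x = 11
New median = 11
Changed? no

Answer: no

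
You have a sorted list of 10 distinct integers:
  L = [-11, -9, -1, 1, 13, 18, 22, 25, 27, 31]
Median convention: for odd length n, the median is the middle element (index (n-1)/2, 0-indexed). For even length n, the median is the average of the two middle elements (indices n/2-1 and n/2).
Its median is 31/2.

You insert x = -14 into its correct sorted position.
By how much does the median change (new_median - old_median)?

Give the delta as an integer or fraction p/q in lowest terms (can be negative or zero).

Old median = 31/2
After inserting x = -14: new sorted = [-14, -11, -9, -1, 1, 13, 18, 22, 25, 27, 31]
New median = 13
Delta = 13 - 31/2 = -5/2

Answer: -5/2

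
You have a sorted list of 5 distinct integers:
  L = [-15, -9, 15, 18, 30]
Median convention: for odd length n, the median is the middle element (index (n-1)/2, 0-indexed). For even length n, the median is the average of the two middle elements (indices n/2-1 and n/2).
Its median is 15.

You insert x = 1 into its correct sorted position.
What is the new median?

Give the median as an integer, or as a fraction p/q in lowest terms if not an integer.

Answer: 8

Derivation:
Old list (sorted, length 5): [-15, -9, 15, 18, 30]
Old median = 15
Insert x = 1
Old length odd (5). Middle was index 2 = 15.
New length even (6). New median = avg of two middle elements.
x = 1: 2 elements are < x, 3 elements are > x.
New sorted list: [-15, -9, 1, 15, 18, 30]
New median = 8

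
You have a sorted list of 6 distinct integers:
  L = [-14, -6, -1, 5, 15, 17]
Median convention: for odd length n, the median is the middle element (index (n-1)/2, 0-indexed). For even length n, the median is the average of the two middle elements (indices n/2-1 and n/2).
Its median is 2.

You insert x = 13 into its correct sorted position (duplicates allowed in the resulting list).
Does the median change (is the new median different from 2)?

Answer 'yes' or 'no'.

Old median = 2
Insert x = 13
New median = 5
Changed? yes

Answer: yes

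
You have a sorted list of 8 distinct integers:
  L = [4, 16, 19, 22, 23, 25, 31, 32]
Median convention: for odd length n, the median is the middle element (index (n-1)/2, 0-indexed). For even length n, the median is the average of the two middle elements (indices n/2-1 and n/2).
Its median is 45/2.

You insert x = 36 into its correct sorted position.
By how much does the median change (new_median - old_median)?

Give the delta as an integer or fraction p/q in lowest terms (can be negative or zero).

Old median = 45/2
After inserting x = 36: new sorted = [4, 16, 19, 22, 23, 25, 31, 32, 36]
New median = 23
Delta = 23 - 45/2 = 1/2

Answer: 1/2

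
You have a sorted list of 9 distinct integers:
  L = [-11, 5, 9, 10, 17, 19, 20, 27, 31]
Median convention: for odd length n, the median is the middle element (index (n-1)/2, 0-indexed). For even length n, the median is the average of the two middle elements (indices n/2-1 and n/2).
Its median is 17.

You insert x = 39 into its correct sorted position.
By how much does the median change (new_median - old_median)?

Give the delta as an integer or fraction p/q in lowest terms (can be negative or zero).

Answer: 1

Derivation:
Old median = 17
After inserting x = 39: new sorted = [-11, 5, 9, 10, 17, 19, 20, 27, 31, 39]
New median = 18
Delta = 18 - 17 = 1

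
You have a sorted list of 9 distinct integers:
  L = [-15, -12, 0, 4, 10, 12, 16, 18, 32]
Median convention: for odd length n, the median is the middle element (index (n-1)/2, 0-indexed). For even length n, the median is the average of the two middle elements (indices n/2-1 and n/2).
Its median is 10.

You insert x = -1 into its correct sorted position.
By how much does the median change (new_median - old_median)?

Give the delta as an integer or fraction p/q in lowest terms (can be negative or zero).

Old median = 10
After inserting x = -1: new sorted = [-15, -12, -1, 0, 4, 10, 12, 16, 18, 32]
New median = 7
Delta = 7 - 10 = -3

Answer: -3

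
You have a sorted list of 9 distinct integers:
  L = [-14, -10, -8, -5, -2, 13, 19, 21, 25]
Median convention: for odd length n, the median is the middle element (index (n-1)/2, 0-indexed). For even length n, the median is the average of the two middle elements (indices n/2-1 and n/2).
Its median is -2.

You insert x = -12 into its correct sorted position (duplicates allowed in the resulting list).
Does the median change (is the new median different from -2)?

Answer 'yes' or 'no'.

Old median = -2
Insert x = -12
New median = -7/2
Changed? yes

Answer: yes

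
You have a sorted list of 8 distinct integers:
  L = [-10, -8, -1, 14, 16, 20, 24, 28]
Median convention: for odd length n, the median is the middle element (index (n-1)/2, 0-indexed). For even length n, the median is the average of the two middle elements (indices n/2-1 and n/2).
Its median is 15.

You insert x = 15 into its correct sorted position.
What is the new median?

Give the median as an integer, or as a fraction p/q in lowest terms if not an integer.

Answer: 15

Derivation:
Old list (sorted, length 8): [-10, -8, -1, 14, 16, 20, 24, 28]
Old median = 15
Insert x = 15
Old length even (8). Middle pair: indices 3,4 = 14,16.
New length odd (9). New median = single middle element.
x = 15: 4 elements are < x, 4 elements are > x.
New sorted list: [-10, -8, -1, 14, 15, 16, 20, 24, 28]
New median = 15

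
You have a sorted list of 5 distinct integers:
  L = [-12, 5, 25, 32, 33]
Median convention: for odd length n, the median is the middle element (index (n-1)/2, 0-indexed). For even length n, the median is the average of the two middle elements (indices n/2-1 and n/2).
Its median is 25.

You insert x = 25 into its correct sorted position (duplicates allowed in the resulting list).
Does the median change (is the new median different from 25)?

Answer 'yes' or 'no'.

Answer: no

Derivation:
Old median = 25
Insert x = 25
New median = 25
Changed? no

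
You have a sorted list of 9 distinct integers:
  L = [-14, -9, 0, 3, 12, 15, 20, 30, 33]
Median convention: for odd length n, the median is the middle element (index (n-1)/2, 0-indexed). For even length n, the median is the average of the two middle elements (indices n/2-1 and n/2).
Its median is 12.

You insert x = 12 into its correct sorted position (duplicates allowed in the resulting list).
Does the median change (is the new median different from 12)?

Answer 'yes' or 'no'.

Old median = 12
Insert x = 12
New median = 12
Changed? no

Answer: no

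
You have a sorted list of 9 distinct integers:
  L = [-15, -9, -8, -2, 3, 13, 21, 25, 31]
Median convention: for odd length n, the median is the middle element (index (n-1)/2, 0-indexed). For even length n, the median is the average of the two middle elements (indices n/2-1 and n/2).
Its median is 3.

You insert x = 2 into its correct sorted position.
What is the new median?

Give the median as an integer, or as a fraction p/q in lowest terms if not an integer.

Answer: 5/2

Derivation:
Old list (sorted, length 9): [-15, -9, -8, -2, 3, 13, 21, 25, 31]
Old median = 3
Insert x = 2
Old length odd (9). Middle was index 4 = 3.
New length even (10). New median = avg of two middle elements.
x = 2: 4 elements are < x, 5 elements are > x.
New sorted list: [-15, -9, -8, -2, 2, 3, 13, 21, 25, 31]
New median = 5/2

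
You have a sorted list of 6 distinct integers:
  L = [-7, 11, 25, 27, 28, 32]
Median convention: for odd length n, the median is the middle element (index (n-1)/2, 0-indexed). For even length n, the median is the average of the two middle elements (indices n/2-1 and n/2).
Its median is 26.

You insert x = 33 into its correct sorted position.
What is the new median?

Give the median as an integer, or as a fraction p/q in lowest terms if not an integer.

Old list (sorted, length 6): [-7, 11, 25, 27, 28, 32]
Old median = 26
Insert x = 33
Old length even (6). Middle pair: indices 2,3 = 25,27.
New length odd (7). New median = single middle element.
x = 33: 6 elements are < x, 0 elements are > x.
New sorted list: [-7, 11, 25, 27, 28, 32, 33]
New median = 27

Answer: 27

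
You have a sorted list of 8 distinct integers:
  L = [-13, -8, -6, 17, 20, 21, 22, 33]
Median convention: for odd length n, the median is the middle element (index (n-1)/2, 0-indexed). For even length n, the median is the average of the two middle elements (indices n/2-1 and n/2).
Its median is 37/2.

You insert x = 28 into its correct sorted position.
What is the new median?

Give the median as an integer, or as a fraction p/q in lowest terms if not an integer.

Answer: 20

Derivation:
Old list (sorted, length 8): [-13, -8, -6, 17, 20, 21, 22, 33]
Old median = 37/2
Insert x = 28
Old length even (8). Middle pair: indices 3,4 = 17,20.
New length odd (9). New median = single middle element.
x = 28: 7 elements are < x, 1 elements are > x.
New sorted list: [-13, -8, -6, 17, 20, 21, 22, 28, 33]
New median = 20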